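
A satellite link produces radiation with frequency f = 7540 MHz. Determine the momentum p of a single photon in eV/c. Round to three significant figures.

3.12e-5 eV/c

(h = 6.62607015e-34 J·s, c = 2.99792458e8 m/s, 1 eV = 1.602176634e-19 J.)
Convert to SI: f = 7540 MHz = 7.54e9 Hz.
The photon relation is p = hf/c, giving p = 1.667e-32 kg·m/s.
Converting to eV/c: p = 3.118e-5 eV/c ≈ 3.12e-5 eV/c.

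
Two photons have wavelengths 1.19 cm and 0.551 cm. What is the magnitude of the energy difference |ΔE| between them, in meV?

Using E = hc/λ: E₁ = 1.669 × 10^-23 J, E₂ = 3.605 × 10^-23 J.
|ΔE| = |1.669 × 10^-23 − 3.605 × 10^-23| = 1.94 × 10^-23 J = 0.121 meV.

0.121 meV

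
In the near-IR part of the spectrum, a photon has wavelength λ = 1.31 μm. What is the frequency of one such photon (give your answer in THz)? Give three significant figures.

Take c = 2.99792458e8 m/s.
Convert to SI: λ = 1.31 μm = 1.31e-6 m.
Apply f = c/λ: f = 2.288e14 Hz.
Converting to THz: f = 228.8 THz ≈ 229 THz.

229 THz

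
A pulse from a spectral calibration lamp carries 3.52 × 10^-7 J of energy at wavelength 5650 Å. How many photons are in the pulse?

Per-photon energy: E = 3.516 × 10^-19 J (from wavelength = 5650 Å).
N = E_total / E_photon = 3.52 × 10^-7 J / 3.516 × 10^-19 J = 1.00 × 10^12.

1.00 × 10^12 photons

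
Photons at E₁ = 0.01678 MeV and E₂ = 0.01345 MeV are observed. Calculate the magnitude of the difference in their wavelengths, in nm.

Using λ = hc/E: λ₁ = 7.3888 × 10^-11 m, λ₂ = 9.2182 × 10^-11 m.
|Δλ| = |7.3888 × 10^-11 − 9.2182 × 10^-11| = 1.83 × 10^-11 m = 0.0183 nm.

0.0183 nm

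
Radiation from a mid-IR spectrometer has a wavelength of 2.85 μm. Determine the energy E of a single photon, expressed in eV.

Take h = 6.62607015e-34 J·s, c = 2.99792458e8 m/s, 1 eV = 1.602176634e-19 J.
First convert: λ = 2.85 μm = 2.85e-6 m.
For a photon E = hc/λ, so E = 6.970e-20 J.
Converting to eV: E = 0.4350 eV ≈ 0.435 eV.

0.435 eV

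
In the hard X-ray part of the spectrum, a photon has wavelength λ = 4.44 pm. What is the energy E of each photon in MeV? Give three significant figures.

0.279 MeV

First convert: λ = 4.44 pm = 4.44e-12 m.
Since E = hc/λ for a photon, E = 4.474e-14 J.
Converting to MeV: E = 0.2792 MeV ≈ 0.279 MeV.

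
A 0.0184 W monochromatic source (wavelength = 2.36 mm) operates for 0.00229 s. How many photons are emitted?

Total energy: E_total = P·t = 0.0184 × 0.00229 = 4.214e-5 J.
Per-photon energy: E = 8.417e-23 J.
N = E_total / E_photon = 5.01e17.

5.01e17 photons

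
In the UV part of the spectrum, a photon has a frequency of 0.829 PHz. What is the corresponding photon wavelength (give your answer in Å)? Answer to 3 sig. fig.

3620 Å

In SI units: f = 0.829 PHz = 8.29e14 Hz.
Apply λ = c/f: λ = 3.616e-7 m.
Converting to Å: λ = 3616 Å ≈ 3620 Å.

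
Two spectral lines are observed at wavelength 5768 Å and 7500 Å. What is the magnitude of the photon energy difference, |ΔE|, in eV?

Using E = hc/λ: E₁ = 3.4439e-19 J, E₂ = 2.6486e-19 J.
|ΔE| = |3.4439e-19 − 2.6486e-19| = 7.95e-20 J = 0.496 eV.

0.496 eV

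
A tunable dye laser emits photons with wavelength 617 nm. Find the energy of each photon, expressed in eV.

2.01 eV

Take h = 6.62607015 × 10^-34 J·s, c = 2.99792458 × 10^8 m/s, 1 eV = 1.602176634 × 10^-19 J.
Convert to SI: λ = 617 nm = 6.17 × 10^-7 m.
Apply E = hc/λ: E = 3.220 × 10^-19 J.
Converting to eV: E = 2.009 eV ≈ 2.01 eV.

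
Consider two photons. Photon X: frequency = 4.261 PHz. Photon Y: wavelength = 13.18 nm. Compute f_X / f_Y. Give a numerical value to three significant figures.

0.187

f_X = 4.261 × 10^15 Hz (from frequency = 4.261 PHz, via f given directly).
f_Y = 2.275 × 10^16 Hz (from wavelength = 13.18 nm, via f = c/λ).
Ratio = 4.261 × 10^15 / 2.275 × 10^16 = 0.187.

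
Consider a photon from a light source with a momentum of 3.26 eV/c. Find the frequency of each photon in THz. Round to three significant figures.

788 THz

Convert to SI: p = 3.26 eV/c = 1.7422 × 10^-27 kg·m/s.
Since f = pc/h for a photon, f = 7.883 × 10^14 Hz.
Converting to THz: f = 788.3 THz ≈ 788 THz.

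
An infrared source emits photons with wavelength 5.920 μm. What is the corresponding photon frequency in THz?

First convert: λ = 5.920 μm = 5.920 × 10^-6 m.
For a photon f = c/λ, so f = 5.064 × 10^13 Hz.
Converting to THz: f = 50.64 THz ≈ 50.6 THz.

50.6 THz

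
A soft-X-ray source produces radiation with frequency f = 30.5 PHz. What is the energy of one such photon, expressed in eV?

Convert to SI: f = 30.5 PHz = 3.05 × 10^16 Hz.
Apply E = hf: E = 2.021 × 10^-17 J.
Converting to eV: E = 126.1 eV ≈ 126 eV.

126 eV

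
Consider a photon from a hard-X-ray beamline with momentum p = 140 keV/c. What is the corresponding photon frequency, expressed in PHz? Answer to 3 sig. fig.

In SI units: p = 140 keV/c = 7.4820e-23 kg·m/s.
Since f = pc/h for a photon, f = 3.385e19 Hz.
Converting to PHz: f = 33850 PHz ≈ 3.39e4 PHz.

3.39e4 PHz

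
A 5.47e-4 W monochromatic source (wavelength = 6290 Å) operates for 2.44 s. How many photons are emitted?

4.23e15 photons

Total energy: E_total = P·t = 5.47e-4 × 2.44 = 0.001335 J.
Per-photon energy: E = 3.158e-19 J.
N = E_total / E_photon = 4.23e15.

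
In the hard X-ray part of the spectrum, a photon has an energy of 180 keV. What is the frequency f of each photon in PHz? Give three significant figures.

4.35·10^4 PHz

Take h = 6.62607015·10^-34 J·s, 1 eV = 1.602176634·10^-19 J.
Convert to SI: E = 180 keV = 2.8839·10^-14 J.
For a photon f = E/h, so f = 4.352·10^19 Hz.
Converting to PHz: f = 43520 PHz ≈ 4.35·10^4 PHz.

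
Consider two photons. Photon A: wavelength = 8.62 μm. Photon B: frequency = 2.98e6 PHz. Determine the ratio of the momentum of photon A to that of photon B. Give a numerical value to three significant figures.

p_A = 7.687e-29 kg·m/s (from wavelength = 8.62 μm, via p = h/λ).
p_B = 6.586e-21 kg·m/s (from frequency = 2.98e6 PHz, via p = hf/c).
Ratio = 7.687e-29 / 6.586e-21 = 1.17e-8.

1.17e-8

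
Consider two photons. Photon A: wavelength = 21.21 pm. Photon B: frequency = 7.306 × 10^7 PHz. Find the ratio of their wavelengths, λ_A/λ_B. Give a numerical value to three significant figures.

λ_A = 2.121 × 10^-11 m (from wavelength = 21.21 pm, via λ given directly).
λ_B = 4.103 × 10^-15 m (from frequency = 7.306 × 10^7 PHz, via λ = c/f).
Ratio = 2.121 × 10^-11 / 4.103 × 10^-15 = 5170.

5170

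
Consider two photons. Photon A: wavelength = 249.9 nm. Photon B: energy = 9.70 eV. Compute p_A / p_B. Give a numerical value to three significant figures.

p_A = 2.651 × 10^-27 kg·m/s (from wavelength = 249.9 nm, via p = h/λ).
p_B = 5.184 × 10^-27 kg·m/s (from energy = 9.70 eV, via p = E/c).
Ratio = 2.651 × 10^-27 / 5.184 × 10^-27 = 0.511.

0.511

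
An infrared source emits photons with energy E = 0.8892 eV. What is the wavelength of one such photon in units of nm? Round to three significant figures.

In SI units: E = 0.8892 eV = 1.4247·10^-19 J.
For a photon λ = hc/E, so λ = 1.394·10^-6 m.
Converting to nm: λ = 1394 nm ≈ 1390 nm.

1390 nm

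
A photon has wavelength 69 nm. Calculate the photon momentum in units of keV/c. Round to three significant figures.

First convert: λ = 69 nm = 6.9 × 10^-8 m.
The photon relation is p = h/λ, giving p = 9.603 × 10^-27 kg·m/s.
Converting to keV/c: p = 0.01797 keV/c ≈ 0.0180 keV/c.

0.0180 keV/c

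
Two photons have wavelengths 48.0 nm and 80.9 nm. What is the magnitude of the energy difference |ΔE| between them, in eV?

Using E = hc/λ: E₁ = 4.138·10^-18 J, E₂ = 2.455·10^-18 J.
|ΔE| = |4.138·10^-18 − 2.455·10^-18| = 1.68·10^-18 J = 10.5 eV.

10.5 eV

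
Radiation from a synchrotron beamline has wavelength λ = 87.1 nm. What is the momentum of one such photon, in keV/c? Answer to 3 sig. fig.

Use h = 6.62607015 × 10^-34 J·s, c = 2.99792458 × 10^8 m/s, 1 eV = 1.602176634 × 10^-19 J.
Convert to SI: λ = 87.1 nm = 8.71 × 10^-8 m.
Since p = h/λ for a photon, p = 7.607 × 10^-27 kg·m/s.
Converting to keV/c: p = 0.01423 keV/c ≈ 0.0142 keV/c.

0.0142 keV/c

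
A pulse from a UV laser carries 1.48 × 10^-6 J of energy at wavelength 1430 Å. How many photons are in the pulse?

Per-photon energy: E = 1.389 × 10^-18 J (from wavelength = 1430 Å).
N = E_total / E_photon = 1.48 × 10^-6 J / 1.389 × 10^-18 J = 1.07 × 10^12.

1.07 × 10^12 photons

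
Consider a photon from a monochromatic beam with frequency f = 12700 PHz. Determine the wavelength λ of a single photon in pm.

Take c = 2.99792458 × 10^8 m/s.
Convert to SI: f = 12700 PHz = 1.27 × 10^19 Hz.
Since λ = c/f for a photon, λ = 2.361 × 10^-11 m.
Converting to pm: λ = 23.61 pm ≈ 23.6 pm.

23.6 pm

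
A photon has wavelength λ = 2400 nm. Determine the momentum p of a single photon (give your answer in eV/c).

0.517 eV/c

In SI units: λ = 2400 nm = 2.40e-6 m.
The photon relation is p = h/λ, giving p = 2.761e-28 kg·m/s.
Converting to eV/c: p = 0.5166 eV/c ≈ 0.517 eV/c.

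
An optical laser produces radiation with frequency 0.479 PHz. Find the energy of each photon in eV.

Take h = 6.62607015 × 10^-34 J·s, 1 eV = 1.602176634 × 10^-19 J.
First convert: f = 0.479 PHz = 4.79 × 10^14 Hz.
The photon relation is E = hf, giving E = 3.174 × 10^-19 J.
Converting to eV: E = 1.981 eV ≈ 1.98 eV.

1.98 eV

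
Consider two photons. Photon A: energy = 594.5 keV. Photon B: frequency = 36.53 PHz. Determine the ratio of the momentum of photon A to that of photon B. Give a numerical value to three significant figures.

3940

p_A = 3.177 × 10^-22 kg·m/s (from energy = 594.5 keV, via p = E/c).
p_B = 8.074 × 10^-26 kg·m/s (from frequency = 36.53 PHz, via p = hf/c).
Ratio = 3.177 × 10^-22 / 8.074 × 10^-26 = 3940.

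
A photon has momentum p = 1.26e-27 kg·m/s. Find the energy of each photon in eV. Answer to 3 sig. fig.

Apply E = pc: E = 3.777e-19 J.
Converting to eV: E = 2.358 eV ≈ 2.36 eV.

2.36 eV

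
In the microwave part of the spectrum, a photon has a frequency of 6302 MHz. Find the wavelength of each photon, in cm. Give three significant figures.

4.76 cm

Convert to SI: f = 6302 MHz = 6.302e9 Hz.
The photon relation is λ = c/f, giving λ = 0.04757 m.
Converting to cm: λ = 4.757 cm ≈ 4.76 cm.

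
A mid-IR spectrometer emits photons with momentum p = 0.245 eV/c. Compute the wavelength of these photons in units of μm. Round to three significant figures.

In SI units: p = 0.245 eV/c = 1.3094 × 10^-28 kg·m/s.
The photon relation is λ = h/p, giving λ = 5.061 × 10^-6 m.
Converting to μm: λ = 5.061 μm ≈ 5.06 μm.

5.06 μm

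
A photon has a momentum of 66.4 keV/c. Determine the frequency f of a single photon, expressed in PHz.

Take h = 6.62607015·10^-34 J·s, c = 2.99792458·10^8 m/s, 1 eV = 1.602176634·10^-19 J.
In SI units: p = 66.4 keV/c = 3.5486·10^-23 kg·m/s.
For a photon f = pc/h, so f = 1.606·10^19 Hz.
Converting to PHz: f = 16060 PHz ≈ 1.61·10^4 PHz.

1.61·10^4 PHz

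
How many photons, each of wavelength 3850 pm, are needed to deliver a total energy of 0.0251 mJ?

Per-photon energy: E = 5.160e-17 J (from wavelength = 3850 pm).
N = E_total / E_photon = 2.51e-5 J / 5.160e-17 J = 4.86e11.

4.86e11 photons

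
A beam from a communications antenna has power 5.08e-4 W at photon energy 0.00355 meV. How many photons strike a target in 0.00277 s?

Total energy: E_total = P·t = 5.08e-4 × 0.00277 = 1.407e-6 J.
Per-photon energy: E = 5.688e-25 J.
N = E_total / E_photon = 2.47e18.

2.47e18 photons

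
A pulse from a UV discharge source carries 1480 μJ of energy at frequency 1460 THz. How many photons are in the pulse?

Per-photon energy: E = 9.674e-19 J (from frequency = 1460 THz).
N = E_total / E_photon = 0.00148 J / 9.674e-19 J = 1.53e15.

1.53e15 photons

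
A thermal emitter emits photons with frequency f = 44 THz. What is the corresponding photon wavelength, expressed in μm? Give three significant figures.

6.81 μm

(c = 2.99792458 × 10^8 m/s.)
Convert to SI: f = 44 THz = 4.4 × 10^13 Hz.
The photon relation is λ = c/f, giving λ = 6.813 × 10^-6 m.
Converting to μm: λ = 6.813 μm ≈ 6.81 μm.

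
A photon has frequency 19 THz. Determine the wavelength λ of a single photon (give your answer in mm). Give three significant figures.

0.0158 mm

In SI units: f = 19 THz = 1.9 × 10^13 Hz.
Since λ = c/f for a photon, λ = 1.578 × 10^-5 m.
Converting to mm: λ = 0.01578 mm ≈ 0.0158 mm.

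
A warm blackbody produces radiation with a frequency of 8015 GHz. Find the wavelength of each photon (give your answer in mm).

0.0374 mm

In SI units: f = 8015 GHz = 8.015 × 10^12 Hz.
Apply λ = c/f: λ = 3.740 × 10^-5 m.
Converting to mm: λ = 0.03740 mm ≈ 0.0374 mm.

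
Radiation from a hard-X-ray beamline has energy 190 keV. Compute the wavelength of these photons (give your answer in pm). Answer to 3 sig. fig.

In SI units: E = 190 keV = 3.0441e-14 J.
Apply λ = hc/E: λ = 6.525e-12 m.
Converting to pm: λ = 6.525 pm ≈ 6.53 pm.

6.53 pm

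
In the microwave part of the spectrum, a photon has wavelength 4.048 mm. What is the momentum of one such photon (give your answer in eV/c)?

3.06e-4 eV/c

In SI units: λ = 4.048 mm = 0.004048 m.
The photon relation is p = h/λ, giving p = 1.637e-31 kg·m/s.
Converting to eV/c: p = 3.063e-4 eV/c ≈ 3.06e-4 eV/c.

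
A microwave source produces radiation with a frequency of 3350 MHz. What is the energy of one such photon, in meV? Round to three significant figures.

0.0139 meV

Convert to SI: f = 3350 MHz = 3.35 × 10^9 Hz.
For a photon E = hf, so E = 2.220 × 10^-24 J.
Converting to meV: E = 0.01385 meV ≈ 0.0139 meV.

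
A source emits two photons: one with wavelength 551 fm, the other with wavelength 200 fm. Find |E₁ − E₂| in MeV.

3.95 MeV

Using E = hc/λ: E₁ = 3.605 × 10^-13 J, E₂ = 9.932 × 10^-13 J.
|ΔE| = |3.605 × 10^-13 − 9.932 × 10^-13| = 6.33 × 10^-13 J = 3.95 MeV.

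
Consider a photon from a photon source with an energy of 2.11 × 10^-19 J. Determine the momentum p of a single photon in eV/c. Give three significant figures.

1.32 eV/c

Since p = E/c for a photon, p = 7.038 × 10^-28 kg·m/s.
Converting to eV/c: p = 1.317 eV/c ≈ 1.32 eV/c.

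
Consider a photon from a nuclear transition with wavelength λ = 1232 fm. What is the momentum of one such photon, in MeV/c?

Convert to SI: λ = 1232 fm = 1.232e-12 m.
For a photon p = h/λ, so p = 5.378e-22 kg·m/s.
Converting to MeV/c: p = 1.006 MeV/c ≈ 1.01 MeV/c.

1.01 MeV/c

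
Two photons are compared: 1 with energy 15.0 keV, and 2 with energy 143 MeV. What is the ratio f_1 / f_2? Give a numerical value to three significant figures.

f_1 = 3.627e18 Hz (from energy = 15.0 keV, via f = E/h).
f_2 = 3.458e22 Hz (from energy = 143 MeV, via f = E/h).
Ratio = 3.627e18 / 3.458e22 = 1.05e-4.

1.05e-4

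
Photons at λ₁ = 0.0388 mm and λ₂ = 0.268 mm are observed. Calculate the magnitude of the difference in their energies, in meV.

27.3 meV

Using E = hc/λ: E₁ = 5.120 × 10^-21 J, E₂ = 7.412 × 10^-22 J.
|ΔE| = |5.120 × 10^-21 − 7.412 × 10^-22| = 4.38 × 10^-21 J = 27.3 meV.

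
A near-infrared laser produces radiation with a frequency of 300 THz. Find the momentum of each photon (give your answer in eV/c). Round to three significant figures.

(h = 6.62607015e-34 J·s, c = 2.99792458e8 m/s, 1 eV = 1.602176634e-19 J.)
First convert: f = 300 THz = 3.0e14 Hz.
Since p = hf/c for a photon, p = 6.631e-28 kg·m/s.
Converting to eV/c: p = 1.241 eV/c ≈ 1.24 eV/c.

1.24 eV/c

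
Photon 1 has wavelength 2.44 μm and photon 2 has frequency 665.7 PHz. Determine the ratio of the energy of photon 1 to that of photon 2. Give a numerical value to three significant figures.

1.85e-4

E_1 = 8.141e-20 J (from wavelength = 2.44 μm, via E = hc/λ).
E_2 = 4.411e-16 J (from frequency = 665.7 PHz, via E = hf).
Ratio = 8.141e-20 / 4.411e-16 = 1.85e-4.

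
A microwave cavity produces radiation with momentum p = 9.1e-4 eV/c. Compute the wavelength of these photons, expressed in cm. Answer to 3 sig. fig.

0.136 cm

Use h = 6.62607015e-34 J·s, c = 2.99792458e8 m/s, 1 eV = 1.602176634e-19 J.
In SI units: p = 9.1e-4 eV/c = 4.8633e-31 kg·m/s.
For a photon λ = h/p, so λ = 0.001362 m.
Converting to cm: λ = 0.1362 cm ≈ 0.136 cm.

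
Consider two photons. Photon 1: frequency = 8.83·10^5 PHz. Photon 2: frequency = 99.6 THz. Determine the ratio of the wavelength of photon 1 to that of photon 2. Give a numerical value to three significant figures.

1.13·10^-7

λ_1 = 3.395·10^-13 m (from frequency = 8.83·10^5 PHz, via λ = c/f).
λ_2 = 3.010·10^-6 m (from frequency = 99.6 THz, via λ = c/f).
Ratio = 3.395·10^-13 / 3.010·10^-6 = 1.13·10^-7.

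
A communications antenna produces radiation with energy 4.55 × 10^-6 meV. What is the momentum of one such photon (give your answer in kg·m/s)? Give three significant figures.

2.43 × 10^-36 kg·m/s

Take c = 2.99792458 × 10^8 m/s, 1 eV = 1.602176634 × 10^-19 J.
Convert to SI: E = 4.55 × 10^-6 meV = 7.2899 × 10^-28 J.
The photon relation is p = E/c, giving p = 2.432 × 10^-36 kg·m/s.
So p ≈ 2.43 × 10^-36 kg·m/s.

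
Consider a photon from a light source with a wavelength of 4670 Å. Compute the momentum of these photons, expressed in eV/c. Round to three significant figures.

Convert to SI: λ = 4670 Å = 4.67·10^-7 m.
For a photon p = h/λ, so p = 1.419·10^-27 kg·m/s.
Converting to eV/c: p = 2.655 eV/c ≈ 2.65 eV/c.

2.65 eV/c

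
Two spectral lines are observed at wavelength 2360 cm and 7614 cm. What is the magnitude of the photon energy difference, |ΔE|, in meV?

3.63e-5 meV

Using E = hc/λ: E₁ = 8.4171e-27 J, E₂ = 2.6089e-27 J.
|ΔE| = |8.4171e-27 − 2.6089e-27| = 5.81e-27 J = 3.63e-5 meV.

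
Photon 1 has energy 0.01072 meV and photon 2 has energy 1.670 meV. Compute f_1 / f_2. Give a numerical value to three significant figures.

6.42e-3

f_1 = 2.592e9 Hz (from energy = 0.01072 meV, via f = E/h).
f_2 = 4.038e11 Hz (from energy = 1.670 meV, via f = E/h).
Ratio = 2.592e9 / 4.038e11 = 6.42e-3.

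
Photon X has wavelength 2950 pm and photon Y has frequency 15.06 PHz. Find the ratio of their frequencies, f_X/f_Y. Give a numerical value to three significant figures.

f_X = 1.016 × 10^17 Hz (from wavelength = 2950 pm, via f = c/λ).
f_Y = 1.506 × 10^16 Hz (from frequency = 15.06 PHz, via f given directly).
Ratio = 1.016 × 10^17 / 1.506 × 10^16 = 6.75.

6.75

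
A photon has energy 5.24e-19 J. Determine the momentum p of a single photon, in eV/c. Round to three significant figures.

3.27 eV/c

(c = 2.99792458e8 m/s, 1 eV = 1.602176634e-19 J.)
Apply p = E/c: p = 1.748e-27 kg·m/s.
Converting to eV/c: p = 3.271 eV/c ≈ 3.27 eV/c.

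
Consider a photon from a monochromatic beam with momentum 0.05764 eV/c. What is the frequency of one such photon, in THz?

Use h = 6.62607015 × 10^-34 J·s, c = 2.99792458 × 10^8 m/s, 1 eV = 1.602176634 × 10^-19 J.
Convert to SI: p = 0.05764 eV/c = 3.0804 × 10^-29 kg·m/s.
For a photon f = pc/h, so f = 1.394 × 10^13 Hz.
Converting to THz: f = 13.94 THz ≈ 13.9 THz.

13.9 THz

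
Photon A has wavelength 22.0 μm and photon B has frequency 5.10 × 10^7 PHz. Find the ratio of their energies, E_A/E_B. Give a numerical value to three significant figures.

E_A = 9.029 × 10^-21 J (from wavelength = 22.0 μm, via E = hc/λ).
E_B = 3.379 × 10^-11 J (from frequency = 5.10 × 10^7 PHz, via E = hf).
Ratio = 9.029 × 10^-21 / 3.379 × 10^-11 = 2.67 × 10^-10.

2.67 × 10^-10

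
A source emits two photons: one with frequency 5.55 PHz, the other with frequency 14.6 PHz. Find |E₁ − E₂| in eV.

Using E = hf: E₁ = 3.677 × 10^-18 J, E₂ = 9.674 × 10^-18 J.
|ΔE| = |3.677 × 10^-18 − 9.674 × 10^-18| = 6.00 × 10^-18 J = 37.4 eV.

37.4 eV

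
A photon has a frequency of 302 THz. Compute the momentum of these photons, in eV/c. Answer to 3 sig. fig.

Convert to SI: f = 302 THz = 3.02 × 10^14 Hz.
Since p = hf/c for a photon, p = 6.675 × 10^-28 kg·m/s.
Converting to eV/c: p = 1.249 eV/c ≈ 1.25 eV/c.

1.25 eV/c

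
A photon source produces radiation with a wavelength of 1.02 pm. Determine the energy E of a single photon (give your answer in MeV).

1.22 MeV

Take h = 6.62607015e-34 J·s, c = 2.99792458e8 m/s, 1 eV = 1.602176634e-19 J.
In SI units: λ = 1.02 pm = 1.02e-12 m.
For a photon E = hc/λ, so E = 1.947e-13 J.
Converting to MeV: E = 1.216 MeV ≈ 1.22 MeV.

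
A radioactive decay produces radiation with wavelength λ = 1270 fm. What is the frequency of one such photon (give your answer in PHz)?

In SI units: λ = 1270 fm = 1.27 × 10^-12 m.
The photon relation is f = c/λ, giving f = 2.361 × 10^20 Hz.
Converting to PHz: f = 236100 PHz ≈ 2.36 × 10^5 PHz.

2.36 × 10^5 PHz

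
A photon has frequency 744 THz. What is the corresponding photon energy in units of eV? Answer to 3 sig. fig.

3.08 eV

Convert to SI: f = 744 THz = 7.44e14 Hz.
Since E = hf for a photon, E = 4.930e-19 J.
Converting to eV: E = 3.077 eV ≈ 3.08 eV.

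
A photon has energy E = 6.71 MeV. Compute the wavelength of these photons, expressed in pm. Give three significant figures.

Convert to SI: E = 6.71 MeV = 1.0751 × 10^-12 J.
Apply λ = hc/E: λ = 1.848 × 10^-13 m.
Converting to pm: λ = 0.1848 pm ≈ 0.185 pm.

0.185 pm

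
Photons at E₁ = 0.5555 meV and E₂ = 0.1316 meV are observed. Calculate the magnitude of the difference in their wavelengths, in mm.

7.19 mm

Using λ = hc/E: λ₁ = 0.0022319 m, λ₂ = 0.0094213 m.
|Δλ| = |0.0022319 − 0.0094213| = 0.00719 m = 7.19 mm.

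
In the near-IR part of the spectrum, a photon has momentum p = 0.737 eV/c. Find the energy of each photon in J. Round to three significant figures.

1.18e-19 J

In SI units: p = 0.737 eV/c = 3.9387e-28 kg·m/s.
Since E = pc for a photon, E = 1.181e-19 J.
So E ≈ 1.18e-19 J.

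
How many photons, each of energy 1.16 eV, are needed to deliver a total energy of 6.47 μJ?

3.48 × 10^13 photons

Per-photon energy: E = 1.859 × 10^-19 J (from energy = 1.16 eV).
N = E_total / E_photon = 6.47 × 10^-6 J / 1.859 × 10^-19 J = 3.48 × 10^13.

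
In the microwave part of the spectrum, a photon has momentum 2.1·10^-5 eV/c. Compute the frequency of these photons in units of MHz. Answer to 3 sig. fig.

5080 MHz

Take h = 6.62607015·10^-34 J·s, c = 2.99792458·10^8 m/s, 1 eV = 1.602176634·10^-19 J.
In SI units: p = 2.1·10^-5 eV/c = 1.1223·10^-32 kg·m/s.
For a photon f = pc/h, so f = 5.078·10^9 Hz.
Converting to MHz: f = 5078 MHz ≈ 5080 MHz.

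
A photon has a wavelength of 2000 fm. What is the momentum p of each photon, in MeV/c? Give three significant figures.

(h = 6.62607015e-34 J·s, c = 2.99792458e8 m/s, 1 eV = 1.602176634e-19 J.)
First convert: λ = 2000 fm = 2.0e-12 m.
Apply p = h/λ: p = 3.313e-22 kg·m/s.
Converting to MeV/c: p = 0.6199 MeV/c ≈ 0.620 MeV/c.

0.620 MeV/c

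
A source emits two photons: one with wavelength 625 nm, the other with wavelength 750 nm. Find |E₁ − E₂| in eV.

Using E = hc/λ: E₁ = 3.178e-19 J, E₂ = 2.649e-19 J.
|ΔE| = |3.178e-19 − 2.649e-19| = 5.30e-20 J = 0.331 eV.

0.331 eV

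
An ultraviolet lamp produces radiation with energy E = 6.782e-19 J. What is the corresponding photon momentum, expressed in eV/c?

Apply p = E/c: p = 2.262e-27 kg·m/s.
Converting to eV/c: p = 4.233 eV/c ≈ 4.23 eV/c.

4.23 eV/c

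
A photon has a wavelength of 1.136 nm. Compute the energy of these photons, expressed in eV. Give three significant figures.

1090 eV

Convert to SI: λ = 1.136 nm = 1.136e-9 m.
For a photon E = hc/λ, so E = 1.749e-16 J.
Converting to eV: E = 1091 eV ≈ 1090 eV.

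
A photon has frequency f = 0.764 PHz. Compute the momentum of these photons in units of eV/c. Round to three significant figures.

3.16 eV/c

(h = 6.62607015 × 10^-34 J·s, c = 2.99792458 × 10^8 m/s, 1 eV = 1.602176634 × 10^-19 J.)
Convert to SI: f = 0.764 PHz = 7.64 × 10^14 Hz.
Apply p = hf/c: p = 1.689 × 10^-27 kg·m/s.
Converting to eV/c: p = 3.160 eV/c ≈ 3.16 eV/c.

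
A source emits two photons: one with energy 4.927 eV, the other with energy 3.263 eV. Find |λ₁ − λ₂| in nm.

Using λ = hc/E: λ₁ = 2.5164·10^-7 m, λ₂ = 3.7997·10^-7 m.
|Δλ| = |2.5164·10^-7 − 3.7997·10^-7| = 1.28·10^-7 m = 128 nm.

128 nm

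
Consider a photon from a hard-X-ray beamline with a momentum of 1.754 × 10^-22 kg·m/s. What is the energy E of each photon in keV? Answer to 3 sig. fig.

328 keV

Use c = 2.99792458 × 10^8 m/s, 1 eV = 1.602176634 × 10^-19 J.
For a photon E = pc, so E = 5.258 × 10^-14 J.
Converting to keV: E = 328.2 keV ≈ 328 keV.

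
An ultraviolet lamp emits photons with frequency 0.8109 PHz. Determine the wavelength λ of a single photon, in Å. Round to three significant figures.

Use c = 2.99792458 × 10^8 m/s.
Convert to SI: f = 0.8109 PHz = 8.109 × 10^14 Hz.
Since λ = c/f for a photon, λ = 3.697 × 10^-7 m.
Converting to Å: λ = 3697 Å ≈ 3700 Å.

3700 Å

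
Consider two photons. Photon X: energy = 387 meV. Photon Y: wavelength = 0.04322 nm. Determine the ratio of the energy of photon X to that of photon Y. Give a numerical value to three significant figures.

1.35 × 10^-5

E_X = 6.200 × 10^-20 J (from energy = 387 meV, via E given directly).
E_Y = 4.596 × 10^-15 J (from wavelength = 0.04322 nm, via E = hc/λ).
Ratio = 6.200 × 10^-20 / 4.596 × 10^-15 = 1.35 × 10^-5.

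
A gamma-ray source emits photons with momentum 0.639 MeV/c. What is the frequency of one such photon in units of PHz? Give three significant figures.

1.55 × 10^5 PHz

Take h = 6.62607015 × 10^-34 J·s, c = 2.99792458 × 10^8 m/s, 1 eV = 1.602176634 × 10^-19 J.
Convert to SI: p = 0.639 MeV/c = 3.4150 × 10^-22 kg·m/s.
For a photon f = pc/h, so f = 1.545 × 10^20 Hz.
Converting to PHz: f = 154500 PHz ≈ 1.55 × 10^5 PHz.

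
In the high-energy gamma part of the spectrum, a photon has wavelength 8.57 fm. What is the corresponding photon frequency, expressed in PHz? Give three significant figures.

3.50 × 10^7 PHz

Convert to SI: λ = 8.57 fm = 8.57 × 10^-15 m.
Apply f = c/λ: f = 3.498 × 10^22 Hz.
Converting to PHz: f = 3.498 × 10^7 PHz ≈ 3.50 × 10^7 PHz.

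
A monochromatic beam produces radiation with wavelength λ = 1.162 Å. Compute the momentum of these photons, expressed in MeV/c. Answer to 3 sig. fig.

0.0107 MeV/c

Use h = 6.62607015·10^-34 J·s, c = 2.99792458·10^8 m/s, 1 eV = 1.602176634·10^-19 J.
First convert: λ = 1.162 Å = 1.162·10^-10 m.
The photon relation is p = h/λ, giving p = 5.702·10^-24 kg·m/s.
Converting to MeV/c: p = 0.01067 MeV/c ≈ 0.0107 MeV/c.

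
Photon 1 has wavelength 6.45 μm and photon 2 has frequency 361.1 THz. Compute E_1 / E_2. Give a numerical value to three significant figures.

E_1 = 3.080 × 10^-20 J (from wavelength = 6.45 μm, via E = hc/λ).
E_2 = 2.393 × 10^-19 J (from frequency = 361.1 THz, via E = hf).
Ratio = 3.080 × 10^-20 / 2.393 × 10^-19 = 0.129.

0.129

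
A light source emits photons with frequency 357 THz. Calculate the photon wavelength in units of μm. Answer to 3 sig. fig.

0.840 μm

First convert: f = 357 THz = 3.57e14 Hz.
For a photon λ = c/f, so λ = 8.398e-7 m.
Converting to μm: λ = 0.8398 μm ≈ 0.840 μm.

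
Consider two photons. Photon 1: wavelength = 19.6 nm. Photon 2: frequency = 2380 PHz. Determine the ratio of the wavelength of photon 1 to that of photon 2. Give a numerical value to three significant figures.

λ_1 = 1.960e-8 m (from wavelength = 19.6 nm, via λ given directly).
λ_2 = 1.260e-10 m (from frequency = 2380 PHz, via λ = c/f).
Ratio = 1.960e-8 / 1.260e-10 = 156.

156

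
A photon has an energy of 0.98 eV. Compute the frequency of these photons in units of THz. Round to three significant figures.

Take h = 6.62607015 × 10^-34 J·s, 1 eV = 1.602176634 × 10^-19 J.
First convert: E = 0.98 eV = 1.5701 × 10^-19 J.
For a photon f = E/h, so f = 2.370 × 10^14 Hz.
Converting to THz: f = 237.0 THz ≈ 237 THz.

237 THz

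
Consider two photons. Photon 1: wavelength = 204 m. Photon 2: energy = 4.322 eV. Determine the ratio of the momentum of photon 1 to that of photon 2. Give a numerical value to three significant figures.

p_1 = 3.248e-36 kg·m/s (from wavelength = 204 m, via p = h/λ).
p_2 = 2.310e-27 kg·m/s (from energy = 4.322 eV, via p = E/c).
Ratio = 3.248e-36 / 2.310e-27 = 1.41e-9.

1.41e-9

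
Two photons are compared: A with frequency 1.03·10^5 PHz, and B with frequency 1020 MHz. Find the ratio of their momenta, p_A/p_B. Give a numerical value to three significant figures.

1.01·10^11

p_A = 2.277·10^-22 kg·m/s (from frequency = 1.03·10^5 PHz, via p = hf/c).
p_B = 2.254·10^-33 kg·m/s (from frequency = 1020 MHz, via p = hf/c).
Ratio = 2.277·10^-22 / 2.254·10^-33 = 1.01·10^11.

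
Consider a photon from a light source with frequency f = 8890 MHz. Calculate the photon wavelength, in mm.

33.7 mm

Use c = 2.99792458e8 m/s.
In SI units: f = 8890 MHz = 8.89e9 Hz.
Since λ = c/f for a photon, λ = 0.03372 m.
Converting to mm: λ = 33.72 mm ≈ 33.7 mm.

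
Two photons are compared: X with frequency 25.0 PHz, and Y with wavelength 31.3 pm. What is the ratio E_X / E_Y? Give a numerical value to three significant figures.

E_X = 1.657e-17 J (from frequency = 25.0 PHz, via E = hf).
E_Y = 6.346e-15 J (from wavelength = 31.3 pm, via E = hc/λ).
Ratio = 1.657e-17 / 6.346e-15 = 2.61e-3.

2.61e-3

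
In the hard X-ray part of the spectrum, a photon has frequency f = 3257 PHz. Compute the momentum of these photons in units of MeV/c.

Take h = 6.62607015 × 10^-34 J·s, c = 2.99792458 × 10^8 m/s, 1 eV = 1.602176634 × 10^-19 J.
First convert: f = 3257 PHz = 3.257 × 10^18 Hz.
Since p = hf/c for a photon, p = 7.199 × 10^-24 kg·m/s.
Converting to MeV/c: p = 0.01347 MeV/c ≈ 0.0135 MeV/c.

0.0135 MeV/c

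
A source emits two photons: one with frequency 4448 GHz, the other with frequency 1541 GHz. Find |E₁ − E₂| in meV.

Using E = hf: E₁ = 2.9473e-21 J, E₂ = 1.0211e-21 J.
|ΔE| = |2.9473e-21 − 1.0211e-21| = 1.93e-21 J = 12.0 meV.

12.0 meV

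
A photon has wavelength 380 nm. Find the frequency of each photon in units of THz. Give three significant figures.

Use c = 2.99792458 × 10^8 m/s.
First convert: λ = 380 nm = 3.8 × 10^-7 m.
Since f = c/λ for a photon, f = 7.889 × 10^14 Hz.
Converting to THz: f = 788.9 THz ≈ 789 THz.

789 THz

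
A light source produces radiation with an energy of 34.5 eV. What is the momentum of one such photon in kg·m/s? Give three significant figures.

First convert: E = 34.5 eV = 5.5275 × 10^-18 J.
The photon relation is p = E/c, giving p = 1.844 × 10^-26 kg·m/s.
So p ≈ 1.84 × 10^-26 kg·m/s.

1.84 × 10^-26 kg·m/s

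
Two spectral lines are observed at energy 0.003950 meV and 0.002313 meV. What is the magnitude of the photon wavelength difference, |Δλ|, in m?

0.222 m

Using λ = hc/E: λ₁ = 0.31388 m, λ₂ = 0.53603 m.
|Δλ| = |0.31388 − 0.53603| = 0.222 m.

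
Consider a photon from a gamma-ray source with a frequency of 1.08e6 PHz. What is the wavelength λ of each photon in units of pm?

(c = 2.99792458e8 m/s.)
First convert: f = 1.08e6 PHz = 1.08e21 Hz.
For a photon λ = c/f, so λ = 2.776e-13 m.
Converting to pm: λ = 0.2776 pm ≈ 0.278 pm.

0.278 pm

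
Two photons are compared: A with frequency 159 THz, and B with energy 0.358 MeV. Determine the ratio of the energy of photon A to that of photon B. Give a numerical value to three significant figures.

E_A = 1.054·10^-19 J (from frequency = 159 THz, via E = hf).
E_B = 5.736·10^-14 J (from energy = 0.358 MeV, via E given directly).
Ratio = 1.054·10^-19 / 5.736·10^-14 = 1.84·10^-6.

1.84·10^-6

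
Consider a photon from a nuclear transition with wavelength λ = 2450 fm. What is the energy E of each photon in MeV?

0.506 MeV

(h = 6.62607015 × 10^-34 J·s, c = 2.99792458 × 10^8 m/s, 1 eV = 1.602176634 × 10^-19 J.)
In SI units: λ = 2450 fm = 2.45 × 10^-12 m.
For a photon E = hc/λ, so E = 8.108 × 10^-14 J.
Converting to MeV: E = 0.5061 MeV ≈ 0.506 MeV.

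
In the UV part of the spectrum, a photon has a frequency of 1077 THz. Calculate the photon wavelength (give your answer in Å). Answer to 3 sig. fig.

2780 Å

Take c = 2.99792458e8 m/s.
In SI units: f = 1077 THz = 1.077e15 Hz.
Apply λ = c/f: λ = 2.784e-7 m.
Converting to Å: λ = 2784 Å ≈ 2780 Å.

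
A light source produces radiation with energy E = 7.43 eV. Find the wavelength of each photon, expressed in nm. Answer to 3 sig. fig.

First convert: E = 7.43 eV = 1.1904·10^-18 J.
Apply λ = hc/E: λ = 1.669·10^-7 m.
Converting to nm: λ = 166.9 nm ≈ 167 nm.

167 nm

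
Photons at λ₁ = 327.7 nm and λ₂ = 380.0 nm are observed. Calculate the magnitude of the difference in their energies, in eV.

Using E = hc/λ: E₁ = 6.0618e-19 J, E₂ = 5.2275e-19 J.
|ΔE| = |6.0618e-19 − 5.2275e-19| = 8.34e-20 J = 0.521 eV.

0.521 eV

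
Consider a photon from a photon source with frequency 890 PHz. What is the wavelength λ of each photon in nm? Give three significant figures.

Convert to SI: f = 890 PHz = 8.9e17 Hz.
For a photon λ = c/f, so λ = 3.368e-10 m.
Converting to nm: λ = 0.3368 nm ≈ 0.337 nm.

0.337 nm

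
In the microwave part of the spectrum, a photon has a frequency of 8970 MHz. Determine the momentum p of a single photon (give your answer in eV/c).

Use h = 6.62607015 × 10^-34 J·s, c = 2.99792458 × 10^8 m/s, 1 eV = 1.602176634 × 10^-19 J.
First convert: f = 8970 MHz = 8.97 × 10^9 Hz.
For a photon p = hf/c, so p = 1.983 × 10^-32 kg·m/s.
Converting to eV/c: p = 3.710 × 10^-5 eV/c ≈ 3.71 × 10^-5 eV/c.

3.71 × 10^-5 eV/c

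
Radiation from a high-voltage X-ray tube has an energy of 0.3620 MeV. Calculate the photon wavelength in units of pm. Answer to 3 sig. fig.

3.42 pm

Take h = 6.62607015 × 10^-34 J·s, c = 2.99792458 × 10^8 m/s, 1 eV = 1.602176634 × 10^-19 J.
Convert to SI: E = 0.3620 MeV = 5.7999 × 10^-14 J.
The photon relation is λ = hc/E, giving λ = 3.425 × 10^-12 m.
Converting to pm: λ = 3.425 pm ≈ 3.42 pm.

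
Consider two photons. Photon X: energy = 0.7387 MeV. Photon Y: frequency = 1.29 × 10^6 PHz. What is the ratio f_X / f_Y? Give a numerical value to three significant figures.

0.138

f_X = 1.786 × 10^20 Hz (from energy = 0.7387 MeV, via f = E/h).
f_Y = 1.290 × 10^21 Hz (from frequency = 1.29 × 10^6 PHz, via f given directly).
Ratio = 1.786 × 10^20 / 1.290 × 10^21 = 0.138.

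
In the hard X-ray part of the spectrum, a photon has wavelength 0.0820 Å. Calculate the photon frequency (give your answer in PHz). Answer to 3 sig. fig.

3.66e4 PHz

First convert: λ = 0.0820 Å = 8.20e-12 m.
For a photon f = c/λ, so f = 3.656e19 Hz.
Converting to PHz: f = 36560 PHz ≈ 3.66e4 PHz.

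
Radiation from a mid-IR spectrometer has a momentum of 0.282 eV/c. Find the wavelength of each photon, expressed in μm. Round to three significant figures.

Convert to SI: p = 0.282 eV/c = 1.5071e-28 kg·m/s.
Since λ = h/p for a photon, λ = 4.397e-6 m.
Converting to μm: λ = 4.397 μm ≈ 4.40 μm.

4.40 μm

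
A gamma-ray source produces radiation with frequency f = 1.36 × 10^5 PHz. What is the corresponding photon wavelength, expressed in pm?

Use c = 2.99792458 × 10^8 m/s.
In SI units: f = 1.36 × 10^5 PHz = 1.36 × 10^20 Hz.
The photon relation is λ = c/f, giving λ = 2.204 × 10^-12 m.
Converting to pm: λ = 2.204 pm ≈ 2.20 pm.

2.20 pm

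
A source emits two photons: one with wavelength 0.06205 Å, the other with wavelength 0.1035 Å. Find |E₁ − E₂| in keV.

80.0 keV

Using E = hc/λ: E₁ = 3.2014 × 10^-14 J, E₂ = 1.9193 × 10^-14 J.
|ΔE| = |3.2014 × 10^-14 − 1.9193 × 10^-14| = 1.28 × 10^-14 J = 80.0 keV.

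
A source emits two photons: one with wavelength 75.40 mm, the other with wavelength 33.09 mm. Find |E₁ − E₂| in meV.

Using E = hc/λ: E₁ = 2.6345e-24 J, E₂ = 6.0032e-24 J.
|ΔE| = |2.6345e-24 − 6.0032e-24| = 3.37e-24 J = 0.0210 meV.

0.0210 meV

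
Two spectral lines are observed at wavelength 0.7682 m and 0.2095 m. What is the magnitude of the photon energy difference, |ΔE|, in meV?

4.30e-3 meV

Using E = hc/λ: E₁ = 2.5858e-25 J, E₂ = 9.4818e-25 J.
|ΔE| = |2.5858e-25 − 9.4818e-25| = 6.90e-25 J = 4.30e-3 meV.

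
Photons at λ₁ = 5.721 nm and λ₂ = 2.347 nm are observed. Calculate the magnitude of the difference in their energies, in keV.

Using E = hc/λ: E₁ = 3.4722 × 10^-17 J, E₂ = 8.4638 × 10^-17 J.
|ΔE| = |3.4722 × 10^-17 − 8.4638 × 10^-17| = 4.99 × 10^-17 J = 0.312 keV.

0.312 keV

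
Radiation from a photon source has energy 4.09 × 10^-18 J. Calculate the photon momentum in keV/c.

The photon relation is p = E/c, giving p = 1.364 × 10^-26 kg·m/s.
Converting to keV/c: p = 0.02553 keV/c ≈ 0.0255 keV/c.

0.0255 keV/c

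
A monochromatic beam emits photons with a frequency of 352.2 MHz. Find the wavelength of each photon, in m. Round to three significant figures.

0.851 m

Convert to SI: f = 352.2 MHz = 3.522·10^8 Hz.
For a photon λ = c/f, so λ = 0.8512 m.
So λ ≈ 0.851 m.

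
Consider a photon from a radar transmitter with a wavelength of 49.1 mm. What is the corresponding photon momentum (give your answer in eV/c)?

Use h = 6.62607015e-34 J·s, c = 2.99792458e8 m/s, 1 eV = 1.602176634e-19 J.
In SI units: λ = 49.1 mm = 0.0491 m.
The photon relation is p = h/λ, giving p = 1.350e-32 kg·m/s.
Converting to eV/c: p = 2.525e-5 eV/c ≈ 2.53e-5 eV/c.

2.53e-5 eV/c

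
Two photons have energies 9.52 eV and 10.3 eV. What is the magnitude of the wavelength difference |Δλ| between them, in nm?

9.86 nm

Using λ = hc/E: λ₁ = 1.302·10^-7 m, λ₂ = 1.204·10^-7 m.
|Δλ| = |1.302·10^-7 − 1.204·10^-7| = 9.86·10^-9 m = 9.86 nm.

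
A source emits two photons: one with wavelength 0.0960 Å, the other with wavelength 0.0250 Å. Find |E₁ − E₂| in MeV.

Using E = hc/λ: E₁ = 2.069·10^-14 J, E₂ = 7.946·10^-14 J.
|ΔE| = |2.069·10^-14 − 7.946·10^-14| = 5.88·10^-14 J = 0.367 MeV.

0.367 MeV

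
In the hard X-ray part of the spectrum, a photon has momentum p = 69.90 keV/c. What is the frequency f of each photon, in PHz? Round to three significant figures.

1.69 × 10^4 PHz

Take h = 6.62607015 × 10^-34 J·s, c = 2.99792458 × 10^8 m/s, 1 eV = 1.602176634 × 10^-19 J.
First convert: p = 69.90 keV/c = 3.7357 × 10^-23 kg·m/s.
Apply f = pc/h: f = 1.690 × 10^19 Hz.
Converting to PHz: f = 16900 PHz ≈ 1.69 × 10^4 PHz.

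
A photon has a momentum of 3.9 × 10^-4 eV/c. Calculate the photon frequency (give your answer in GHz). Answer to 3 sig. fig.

94.3 GHz

First convert: p = 3.9 × 10^-4 eV/c = 2.0843 × 10^-31 kg·m/s.
For a photon f = pc/h, so f = 9.430 × 10^10 Hz.
Converting to GHz: f = 94.30 GHz ≈ 94.3 GHz.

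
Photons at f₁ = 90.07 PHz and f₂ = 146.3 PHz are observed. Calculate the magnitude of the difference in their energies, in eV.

233 eV

Using E = hf: E₁ = 5.9681·10^-17 J, E₂ = 9.6939·10^-17 J.
|ΔE| = |5.9681·10^-17 − 9.6939·10^-17| = 3.73·10^-17 J = 233 eV.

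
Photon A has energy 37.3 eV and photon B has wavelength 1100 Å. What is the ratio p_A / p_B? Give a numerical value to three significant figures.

3.31

p_A = 1.993e-26 kg·m/s (from energy = 37.3 eV, via p = E/c).
p_B = 6.024e-27 kg·m/s (from wavelength = 1100 Å, via p = h/λ).
Ratio = 1.993e-26 / 6.024e-27 = 3.31.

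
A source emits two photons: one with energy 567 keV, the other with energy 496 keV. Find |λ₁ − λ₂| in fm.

313 fm

Using λ = hc/E: λ₁ = 2.187e-12 m, λ₂ = 2.500e-12 m.
|Δλ| = |2.187e-12 − 2.500e-12| = 3.13e-13 m = 313 fm.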